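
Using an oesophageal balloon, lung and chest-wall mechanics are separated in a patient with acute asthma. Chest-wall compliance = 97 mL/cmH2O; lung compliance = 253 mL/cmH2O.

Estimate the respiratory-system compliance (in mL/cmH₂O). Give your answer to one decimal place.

70.1

Lung and chest wall are elastances in series: 1/Crs = 1/CL + 1/Ccw.
1/Crs = 1/253 + 1/97 = 0.01426.
Crs = 70.126 mL/cmH2O.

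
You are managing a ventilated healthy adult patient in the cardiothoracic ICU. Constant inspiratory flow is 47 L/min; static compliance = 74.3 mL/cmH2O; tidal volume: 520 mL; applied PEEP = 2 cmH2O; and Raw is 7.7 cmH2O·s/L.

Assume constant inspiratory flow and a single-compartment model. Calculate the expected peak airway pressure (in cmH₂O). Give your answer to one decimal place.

15.0

Flow: 47 L/min ÷ 60 = 0.7833 L/s.
Equation of motion (constant flow): PIP = Vt/C + R·V̇ + PEEP.
PIP = 520/74.3 + 7.7×0.7833 + 2 = 6.999 + 6.031 + 2 = 15.03 cmH2O.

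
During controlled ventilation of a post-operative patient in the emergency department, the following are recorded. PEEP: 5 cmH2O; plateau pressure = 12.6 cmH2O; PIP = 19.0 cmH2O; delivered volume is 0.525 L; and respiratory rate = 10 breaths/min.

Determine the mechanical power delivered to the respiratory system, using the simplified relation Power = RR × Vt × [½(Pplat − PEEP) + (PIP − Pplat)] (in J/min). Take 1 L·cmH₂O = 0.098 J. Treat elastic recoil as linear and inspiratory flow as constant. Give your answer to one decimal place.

Per-breath work = Vt × [½(Pplat−PEEP) + (PIP−Pplat)] = 0.525 × [0.5×7.6 + 6.4] = 0.525 × 10.2 = 5.355 L·cmH2O.
Power = 10 × 5.355 = 53.55 L·cmH2O/min.
× 0.098 J/(L·cmH2O) → 5.248 J/min.

5.2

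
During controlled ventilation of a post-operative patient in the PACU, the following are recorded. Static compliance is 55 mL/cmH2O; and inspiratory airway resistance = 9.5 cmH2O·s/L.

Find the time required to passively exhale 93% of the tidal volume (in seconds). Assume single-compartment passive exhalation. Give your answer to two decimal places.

1.39

τ = R × C = 9.5 × 55 mL/cmH2O = 9.5 × 0.055 L/cmH2O = 0.5225 s.
Exhaled fraction f = 1 − e^(−t/τ) → t = −τ·ln(1 − f) = −0.5225·ln(0.07) = 1.389 s.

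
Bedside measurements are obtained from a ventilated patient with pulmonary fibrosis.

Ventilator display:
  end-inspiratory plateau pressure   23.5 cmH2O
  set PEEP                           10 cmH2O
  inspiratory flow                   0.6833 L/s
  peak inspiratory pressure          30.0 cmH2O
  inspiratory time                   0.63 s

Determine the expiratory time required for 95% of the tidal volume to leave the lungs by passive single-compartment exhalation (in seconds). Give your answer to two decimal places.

0.91

Vt = flow × Ti = 0.6833 L/s × 0.63 s × 1000 mL/L = 430.48 mL.
R = (PIP − Pplat)/V̇ = (30.0 − 23.5) / 0.6833 = 6.5/0.6833 = 9.513 cmH2O·s/L.
C = Vt/(Pplat − PEEP) = 430.48 / (23.5 − 10) = 430.48/13.5 = 31.887 mL/cmH2O.
τ = R × C = 9.513 × 0.03189 L/cmH2O = 0.3034 s.
t = −τ·ln(1 − 0.95) = −0.3034·ln(0.05) = 0.9089 s.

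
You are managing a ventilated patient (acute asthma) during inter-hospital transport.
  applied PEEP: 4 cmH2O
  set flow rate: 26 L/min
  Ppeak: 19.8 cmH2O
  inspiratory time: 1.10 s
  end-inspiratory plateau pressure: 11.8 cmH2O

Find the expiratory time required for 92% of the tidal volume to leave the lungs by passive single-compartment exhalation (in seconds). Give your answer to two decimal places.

2.85

Flow: 26 L/min ÷ 60 = 0.4333 L/s.
Vt = flow × Ti = 0.4333 L/s × 1.10 s × 1000 mL/L = 476.63 mL.
R = (PIP − Pplat)/V̇ = (19.8 − 11.8) / 0.4333 = 8.0/0.4333 = 18.463 cmH2O·s/L.
C = Vt/(Pplat − PEEP) = 476.63 / (11.8 − 4) = 476.63/7.8 = 61.106 mL/cmH2O.
τ = R × C = 18.463 × 0.06111 L/cmH2O = 1.128 s.
t = −τ·ln(1 − 0.92) = −1.128·ln(0.08) = 2.849 s.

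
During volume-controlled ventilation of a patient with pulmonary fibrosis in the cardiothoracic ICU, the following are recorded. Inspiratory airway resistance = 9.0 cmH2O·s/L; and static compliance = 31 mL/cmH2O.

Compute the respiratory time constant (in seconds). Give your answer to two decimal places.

τ = R × C = 9.0 × 31 mL/cmH2O = 9.0 × 0.031 L/cmH2O = 0.279 s.

0.28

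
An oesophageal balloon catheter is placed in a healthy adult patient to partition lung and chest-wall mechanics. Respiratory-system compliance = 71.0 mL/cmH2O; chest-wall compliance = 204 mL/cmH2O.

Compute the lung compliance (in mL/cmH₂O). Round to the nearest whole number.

109

1/CL = 1/Crs − 1/Ccw.
1/CL = 1/71.0 − 1/204 = 0.009183.
CL = 108.9 mL/cmH2O.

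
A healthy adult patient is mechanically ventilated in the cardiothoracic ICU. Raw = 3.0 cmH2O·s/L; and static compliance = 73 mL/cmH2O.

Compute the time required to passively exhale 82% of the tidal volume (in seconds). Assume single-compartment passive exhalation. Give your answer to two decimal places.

τ = R × C = 3.0 × 73 mL/cmH2O = 3.0 × 0.073 L/cmH2O = 0.219 s.
Exhaled fraction f = 1 − e^(−t/τ) → t = −τ·ln(1 − f) = −0.219·ln(0.18) = 0.3755 s.

0.38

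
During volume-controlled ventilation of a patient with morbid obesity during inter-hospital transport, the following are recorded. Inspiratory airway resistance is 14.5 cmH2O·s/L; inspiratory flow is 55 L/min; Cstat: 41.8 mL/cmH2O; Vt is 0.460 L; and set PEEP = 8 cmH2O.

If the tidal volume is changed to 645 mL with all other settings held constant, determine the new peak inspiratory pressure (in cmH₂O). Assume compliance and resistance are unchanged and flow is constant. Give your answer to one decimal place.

36.7

Flow: 55 L/min ÷ 60 = 0.9167 L/s.
PIP = Vt/C + R·V̇ + PEEP (constant-flow equation of motion).
Only the elastic term changes: ΔPIP = ΔVt / C = (645 − 460) / 41.8 = 4.426 cmH2O.
Original PIP = 460/41.8 + 14.5×0.9167 + 8 = 32.297 cmH2O; new PIP = 32.297 + (4.426) = 36.723 cmH2O.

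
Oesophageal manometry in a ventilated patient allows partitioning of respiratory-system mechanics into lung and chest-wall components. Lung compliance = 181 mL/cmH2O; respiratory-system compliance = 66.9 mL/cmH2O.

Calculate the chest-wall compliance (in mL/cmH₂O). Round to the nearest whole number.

106

1/Ccw = 1/Crs − 1/CL.
1/Ccw = 1/66.9 − 1/181 = 0.009423.
Ccw = 106.12 mL/cmH2O.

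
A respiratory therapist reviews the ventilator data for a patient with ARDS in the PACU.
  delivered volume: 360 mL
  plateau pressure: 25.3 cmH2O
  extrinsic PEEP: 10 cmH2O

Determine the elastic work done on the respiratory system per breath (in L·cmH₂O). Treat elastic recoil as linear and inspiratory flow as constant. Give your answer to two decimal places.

2.75

Elastic work ≈ ½ × (Pplat − PEEP) × Vt = 0.5 × (25.3 − 10) × 0.360 L = 0.5 × 15.3 × 0.360 = 2.754 L·cmH2O.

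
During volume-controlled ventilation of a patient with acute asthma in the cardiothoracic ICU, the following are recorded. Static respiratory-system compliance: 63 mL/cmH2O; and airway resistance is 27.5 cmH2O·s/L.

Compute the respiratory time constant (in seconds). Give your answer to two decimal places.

1.73

τ = R × C = 27.5 × 63 mL/cmH2O = 27.5 × 0.063 L/cmH2O = 1.733 s.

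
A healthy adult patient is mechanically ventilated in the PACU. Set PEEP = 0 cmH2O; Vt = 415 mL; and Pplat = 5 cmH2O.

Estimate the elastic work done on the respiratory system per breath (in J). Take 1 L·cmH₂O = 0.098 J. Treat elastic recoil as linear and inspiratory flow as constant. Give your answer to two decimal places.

0.10

Elastic work ≈ ½ × (Pplat − PEEP) × Vt = 0.5 × (5 − 0) × 0.415 L = 0.5 × 5.0 × 0.415 = 1.038 L·cmH2O.
× 0.098 J/(L·cmH2O) → 0.1017 J.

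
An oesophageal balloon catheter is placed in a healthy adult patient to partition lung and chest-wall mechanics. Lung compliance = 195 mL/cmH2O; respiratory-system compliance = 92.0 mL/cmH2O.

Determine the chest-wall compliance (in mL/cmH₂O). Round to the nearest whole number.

1/Ccw = 1/Crs − 1/CL.
1/Ccw = 1/92.0 − 1/195 = 0.005741.
Ccw = 174.19 mL/cmH2O.

174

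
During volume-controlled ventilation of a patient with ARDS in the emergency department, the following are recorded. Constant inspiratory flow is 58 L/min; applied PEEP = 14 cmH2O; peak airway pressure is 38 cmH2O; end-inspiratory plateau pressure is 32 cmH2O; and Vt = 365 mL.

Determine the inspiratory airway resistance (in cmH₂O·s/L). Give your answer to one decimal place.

Flow: 58 L/min ÷ 60 = 0.9667 L/s.
Raw = (PIP − Pplat) / flow = (38 − 32) / 0.9667 = 6.0 / 0.9667 = 6.207 cmH2O·s/L.

6.2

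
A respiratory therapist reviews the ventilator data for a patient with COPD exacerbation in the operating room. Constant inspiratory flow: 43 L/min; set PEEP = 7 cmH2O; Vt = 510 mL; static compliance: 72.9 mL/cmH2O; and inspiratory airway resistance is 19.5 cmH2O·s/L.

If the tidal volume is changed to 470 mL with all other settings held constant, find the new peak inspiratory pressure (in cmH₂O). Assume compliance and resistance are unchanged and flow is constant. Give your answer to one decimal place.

Flow: 43 L/min ÷ 60 = 0.7167 L/s.
PIP = Vt/C + R·V̇ + PEEP (constant-flow equation of motion).
Only the elastic term changes: ΔPIP = ΔVt / C = (470 − 510) / 72.9 = -0.5487 cmH2O.
Original PIP = 510/72.9 + 19.5×0.7167 + 7 = 27.972 cmH2O; new PIP = 27.972 + (-0.5487) = 27.423 cmH2O.

27.4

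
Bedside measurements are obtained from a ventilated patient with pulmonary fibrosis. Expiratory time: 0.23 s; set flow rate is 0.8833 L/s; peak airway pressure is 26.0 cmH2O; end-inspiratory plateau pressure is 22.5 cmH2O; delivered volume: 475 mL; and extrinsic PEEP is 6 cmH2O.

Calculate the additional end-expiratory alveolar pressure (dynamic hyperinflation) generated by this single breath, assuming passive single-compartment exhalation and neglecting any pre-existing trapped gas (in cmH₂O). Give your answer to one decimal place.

2.2

R = (PIP − Pplat)/V̇ = (26.0 − 22.5) / 0.8833 = 3.5/0.8833 = 3.962 cmH2O·s/L.
C = Vt/(Pplat − PEEP) = 475.0 / (22.5 − 6) = 475.0/16.5 = 28.788 mL/cmH2O.
τ = R × C = 3.962 × 0.02879 L/cmH2O = 0.1141 s.
Fraction remaining = e^(−Te/τ) = e^(−0.23/0.1141) = 0.1332; trapped volume = 475.0 × 0.1332 = 63.27 mL.
Additional alveolar pressure from trapping ≈ V_trapped / C = 63.27 / 28.788 = 2.198 cmH2O.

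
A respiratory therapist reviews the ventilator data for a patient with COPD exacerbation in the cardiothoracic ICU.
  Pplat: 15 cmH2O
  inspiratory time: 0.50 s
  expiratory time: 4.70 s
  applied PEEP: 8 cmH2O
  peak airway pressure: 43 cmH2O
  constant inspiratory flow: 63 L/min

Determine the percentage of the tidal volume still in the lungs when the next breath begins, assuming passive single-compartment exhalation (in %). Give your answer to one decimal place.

Flow: 63 L/min ÷ 60 = 1.05 L/s.
Vt = flow × Ti = 1.05 L/s × 0.50 s × 1000 mL/L = 525.0 mL.
R = (PIP − Pplat)/V̇ = (43 − 15) / 1.05 = 28.0/1.05 = 26.667 cmH2O·s/L.
C = Vt/(Pplat − PEEP) = 525.0 / (15 − 8) = 525.0/7.0 = 75.0 mL/cmH2O.
τ = R × C = 26.667 × 0.075 L/cmH2O = 2.0 s.
Fraction remaining at end-expiration = e^(−Te/τ) = e^(−4.70/2.0) = 0.09537 → 9.537%.

9.5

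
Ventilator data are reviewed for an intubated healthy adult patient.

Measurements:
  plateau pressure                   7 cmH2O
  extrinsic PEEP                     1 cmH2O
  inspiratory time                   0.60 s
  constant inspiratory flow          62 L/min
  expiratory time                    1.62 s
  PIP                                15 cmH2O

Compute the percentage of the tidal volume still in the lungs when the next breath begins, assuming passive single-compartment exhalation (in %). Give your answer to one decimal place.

Flow: 62 L/min ÷ 60 = 1.0333 L/s.
Vt = flow × Ti = 1.0333 L/s × 0.60 s × 1000 mL/L = 619.98 mL.
R = (PIP − Pplat)/V̇ = (15 − 7) / 1.0333 = 8.0/1.0333 = 7.742 cmH2O·s/L.
C = Vt/(Pplat − PEEP) = 619.98 / (7 − 1) = 619.98/6.0 = 103.33 mL/cmH2O.
τ = R × C = 7.742 × 0.1033 L/cmH2O = 0.7997 s.
Fraction remaining at end-expiration = e^(−Te/τ) = e^(−1.62/0.7997) = 0.1319 → 13.19%.

13.2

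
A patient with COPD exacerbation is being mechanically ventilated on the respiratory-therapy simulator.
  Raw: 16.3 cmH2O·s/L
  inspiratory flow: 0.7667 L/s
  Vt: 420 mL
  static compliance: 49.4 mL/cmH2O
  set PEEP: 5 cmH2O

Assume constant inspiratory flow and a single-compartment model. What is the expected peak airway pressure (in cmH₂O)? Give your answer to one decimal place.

26.0

Equation of motion (constant flow): PIP = Vt/C + R·V̇ + PEEP.
PIP = 420/49.4 + 16.3×0.7667 + 5 = 8.502 + 12.497 + 5 = 25.999 cmH2O.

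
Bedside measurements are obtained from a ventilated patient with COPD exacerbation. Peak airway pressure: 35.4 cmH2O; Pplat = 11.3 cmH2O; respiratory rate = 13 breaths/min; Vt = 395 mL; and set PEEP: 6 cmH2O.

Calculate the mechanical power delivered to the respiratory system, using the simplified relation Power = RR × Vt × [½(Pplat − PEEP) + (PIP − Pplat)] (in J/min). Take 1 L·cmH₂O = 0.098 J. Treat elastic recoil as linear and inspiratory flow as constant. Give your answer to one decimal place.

13.5

Per-breath work = Vt × [½(Pplat−PEEP) + (PIP−Pplat)] = 0.395 × [0.5×5.3 + 24.1] = 0.395 × 26.75 = 10.566 L·cmH2O.
Power = 13 × 10.566 = 137.36 L·cmH2O/min.
× 0.098 J/(L·cmH2O) → 13.461 J/min.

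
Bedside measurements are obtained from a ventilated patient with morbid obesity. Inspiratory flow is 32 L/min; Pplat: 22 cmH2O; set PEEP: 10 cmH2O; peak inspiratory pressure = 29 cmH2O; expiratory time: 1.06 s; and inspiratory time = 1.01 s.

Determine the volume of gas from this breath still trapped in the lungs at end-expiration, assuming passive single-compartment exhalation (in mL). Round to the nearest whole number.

Flow: 32 L/min ÷ 60 = 0.5333 L/s.
Vt = flow × Ti = 0.5333 L/s × 1.01 s × 1000 mL/L = 538.63 mL.
R = (PIP − Pplat)/V̇ = (29 − 22) / 0.5333 = 7.0/0.5333 = 13.126 cmH2O·s/L.
C = Vt/(Pplat − PEEP) = 538.63 / (22 − 10) = 538.63/12.0 = 44.886 mL/cmH2O.
τ = R × C = 13.126 × 0.04489 L/cmH2O = 0.5892 s.
Fraction remaining = e^(−Te/τ) = e^(−1.06/0.5892) = 0.1655.
Trapped volume = 538.63 × 0.1655 = 89.143 mL.

89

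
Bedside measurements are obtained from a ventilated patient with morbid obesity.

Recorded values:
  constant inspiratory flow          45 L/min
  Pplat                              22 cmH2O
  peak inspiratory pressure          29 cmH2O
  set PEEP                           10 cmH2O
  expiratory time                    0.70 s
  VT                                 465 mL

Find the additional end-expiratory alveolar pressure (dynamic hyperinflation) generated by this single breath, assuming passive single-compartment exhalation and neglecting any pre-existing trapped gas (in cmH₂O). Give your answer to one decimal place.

Flow: 45 L/min ÷ 60 = 0.75 L/s.
R = (PIP − Pplat)/V̇ = (29 − 22) / 0.75 = 7.0/0.75 = 9.333 cmH2O·s/L.
C = Vt/(Pplat − PEEP) = 465.0 / (22 − 10) = 465.0/12.0 = 38.75 mL/cmH2O.
τ = R × C = 9.333 × 0.03875 L/cmH2O = 0.3617 s.
Fraction remaining = e^(−Te/τ) = e^(−0.70/0.3617) = 0.1444; trapped volume = 465.0 × 0.1444 = 67.146 mL.
Additional alveolar pressure from trapping ≈ V_trapped / C = 67.146 / 38.75 = 1.733 cmH2O.

1.7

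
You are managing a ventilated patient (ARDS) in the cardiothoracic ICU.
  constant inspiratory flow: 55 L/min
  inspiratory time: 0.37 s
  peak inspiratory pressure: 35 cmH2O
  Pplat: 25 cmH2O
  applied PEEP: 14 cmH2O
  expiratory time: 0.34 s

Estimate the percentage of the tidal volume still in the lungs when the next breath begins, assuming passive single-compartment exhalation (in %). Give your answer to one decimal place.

36.4

Flow: 55 L/min ÷ 60 = 0.9167 L/s.
Vt = flow × Ti = 0.9167 L/s × 0.37 s × 1000 mL/L = 339.18 mL.
R = (PIP − Pplat)/V̇ = (35 − 25) / 0.9167 = 10.0/0.9167 = 10.909 cmH2O·s/L.
C = Vt/(Pplat − PEEP) = 339.18 / (25 − 14) = 339.18/11.0 = 30.835 mL/cmH2O.
τ = R × C = 10.909 × 0.03084 L/cmH2O = 0.3364 s.
Fraction remaining at end-expiration = e^(−Te/τ) = e^(−0.34/0.3364) = 0.364 → 36.4%.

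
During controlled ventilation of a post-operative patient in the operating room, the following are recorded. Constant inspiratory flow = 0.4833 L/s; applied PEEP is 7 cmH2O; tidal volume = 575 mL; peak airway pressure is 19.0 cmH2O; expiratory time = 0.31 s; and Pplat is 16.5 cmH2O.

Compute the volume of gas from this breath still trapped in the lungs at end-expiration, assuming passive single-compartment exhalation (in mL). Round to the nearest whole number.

R = (PIP − Pplat)/V̇ = (19.0 − 16.5) / 0.4833 = 2.5/0.4833 = 5.173 cmH2O·s/L.
C = Vt/(Pplat − PEEP) = 575.0 / (16.5 − 7) = 575.0/9.5 = 60.526 mL/cmH2O.
τ = R × C = 5.173 × 0.06053 L/cmH2O = 0.3131 s.
Fraction remaining = e^(−Te/τ) = e^(−0.31/0.3131) = 0.3715.
Trapped volume = 575.0 × 0.3715 = 213.61 mL.

214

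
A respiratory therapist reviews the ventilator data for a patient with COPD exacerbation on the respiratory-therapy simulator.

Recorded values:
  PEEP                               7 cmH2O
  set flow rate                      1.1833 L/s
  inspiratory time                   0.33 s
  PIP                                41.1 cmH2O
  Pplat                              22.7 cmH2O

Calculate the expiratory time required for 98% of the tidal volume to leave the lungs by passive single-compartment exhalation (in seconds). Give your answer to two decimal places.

1.51

Vt = flow × Ti = 1.1833 L/s × 0.33 s × 1000 mL/L = 390.49 mL.
R = (PIP − Pplat)/V̇ = (41.1 − 22.7) / 1.1833 = 18.4/1.1833 = 15.55 cmH2O·s/L.
C = Vt/(Pplat − PEEP) = 390.49 / (22.7 − 7) = 390.49/15.7 = 24.872 mL/cmH2O.
τ = R × C = 15.55 × 0.02487 L/cmH2O = 0.3867 s.
t = −τ·ln(1 − 0.98) = −0.3867·ln(0.02) = 1.513 s.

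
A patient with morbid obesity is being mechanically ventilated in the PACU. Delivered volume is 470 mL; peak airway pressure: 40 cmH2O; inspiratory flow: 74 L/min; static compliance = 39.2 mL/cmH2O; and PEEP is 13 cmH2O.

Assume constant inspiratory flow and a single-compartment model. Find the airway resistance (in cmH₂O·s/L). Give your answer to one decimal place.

12.2

Flow: 74 L/min ÷ 60 = 1.2333 L/s.
Equation of motion (constant flow): PIP = Vt/C + R·V̇ + PEEP.
R·V̇ = PIP − Vt/C − PEEP = 40 − 470/39.2 − 13 = 40 − 11.99 − 13 = 15.01 cmH2O.
R = 15.01 / 1.2333 = 12.171 cmH2O·s/L.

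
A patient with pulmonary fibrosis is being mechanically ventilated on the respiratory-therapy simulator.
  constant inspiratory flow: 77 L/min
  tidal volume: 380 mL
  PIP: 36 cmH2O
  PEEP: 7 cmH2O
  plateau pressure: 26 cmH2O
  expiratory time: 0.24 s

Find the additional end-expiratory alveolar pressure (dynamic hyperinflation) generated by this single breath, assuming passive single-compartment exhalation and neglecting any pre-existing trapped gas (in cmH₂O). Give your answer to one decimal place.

Flow: 77 L/min ÷ 60 = 1.2833 L/s.
R = (PIP − Pplat)/V̇ = (36 − 26) / 1.2833 = 10.0/1.2833 = 7.792 cmH2O·s/L.
C = Vt/(Pplat − PEEP) = 380.0 / (26 − 7) = 380.0/19.0 = 20.0 mL/cmH2O.
τ = R × C = 7.792 × 0.02 L/cmH2O = 0.1558 s.
Fraction remaining = e^(−Te/τ) = e^(−0.24/0.1558) = 0.2143; trapped volume = 380.0 × 0.2143 = 81.434 mL.
Additional alveolar pressure from trapping ≈ V_trapped / C = 81.434 / 20.0 = 4.072 cmH2O.

4.1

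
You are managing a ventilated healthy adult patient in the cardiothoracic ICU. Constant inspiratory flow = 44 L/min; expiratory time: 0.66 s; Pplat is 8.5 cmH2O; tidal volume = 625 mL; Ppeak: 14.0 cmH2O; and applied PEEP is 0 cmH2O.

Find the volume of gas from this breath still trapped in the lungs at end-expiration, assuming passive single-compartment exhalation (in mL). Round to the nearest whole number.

189

Flow: 44 L/min ÷ 60 = 0.7333 L/s.
R = (PIP − Pplat)/V̇ = (14.0 − 8.5) / 0.7333 = 5.5/0.7333 = 7.5 cmH2O·s/L.
C = Vt/(Pplat − PEEP) = 625.0 / (8.5 − 0) = 625.0/8.5 = 73.529 mL/cmH2O.
τ = R × C = 7.5 × 0.07353 L/cmH2O = 0.5515 s.
Fraction remaining = e^(−Te/τ) = e^(−0.66/0.5515) = 0.3022.
Trapped volume = 625.0 × 0.3022 = 188.88 mL.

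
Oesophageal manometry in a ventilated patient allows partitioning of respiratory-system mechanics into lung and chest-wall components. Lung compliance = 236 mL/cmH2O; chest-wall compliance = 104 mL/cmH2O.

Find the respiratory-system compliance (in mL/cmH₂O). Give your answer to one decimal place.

Lung and chest wall are elastances in series: 1/Crs = 1/CL + 1/Ccw.
1/Crs = 1/236 + 1/104 = 0.01385.
Crs = 72.202 mL/cmH2O.

72.2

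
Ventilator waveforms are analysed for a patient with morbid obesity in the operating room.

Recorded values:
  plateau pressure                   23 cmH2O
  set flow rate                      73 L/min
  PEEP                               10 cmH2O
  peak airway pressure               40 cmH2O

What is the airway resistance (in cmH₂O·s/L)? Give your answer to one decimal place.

14.0

Flow: 73 L/min ÷ 60 = 1.2167 L/s.
Raw = (PIP − Pplat) / flow = (40 − 23) / 1.2167 = 17.0 / 1.2167 = 13.972 cmH2O·s/L.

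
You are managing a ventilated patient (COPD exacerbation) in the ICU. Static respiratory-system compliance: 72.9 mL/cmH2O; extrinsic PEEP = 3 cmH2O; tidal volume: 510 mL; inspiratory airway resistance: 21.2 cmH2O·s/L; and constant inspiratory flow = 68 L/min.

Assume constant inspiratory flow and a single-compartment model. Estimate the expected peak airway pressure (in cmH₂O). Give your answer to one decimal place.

Flow: 68 L/min ÷ 60 = 1.1333 L/s.
Equation of motion (constant flow): PIP = Vt/C + R·V̇ + PEEP.
PIP = 510/72.9 + 21.2×1.1333 + 3 = 6.996 + 24.026 + 3 = 34.022 cmH2O.

34.0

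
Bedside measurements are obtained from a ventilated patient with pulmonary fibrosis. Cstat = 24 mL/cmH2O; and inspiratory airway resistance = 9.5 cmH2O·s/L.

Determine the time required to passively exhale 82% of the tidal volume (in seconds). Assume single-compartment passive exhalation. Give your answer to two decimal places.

0.39

τ = R × C = 9.5 × 24 mL/cmH2O = 9.5 × 0.024 L/cmH2O = 0.228 s.
Exhaled fraction f = 1 − e^(−t/τ) → t = −τ·ln(1 − f) = −0.228·ln(0.18) = 0.391 s.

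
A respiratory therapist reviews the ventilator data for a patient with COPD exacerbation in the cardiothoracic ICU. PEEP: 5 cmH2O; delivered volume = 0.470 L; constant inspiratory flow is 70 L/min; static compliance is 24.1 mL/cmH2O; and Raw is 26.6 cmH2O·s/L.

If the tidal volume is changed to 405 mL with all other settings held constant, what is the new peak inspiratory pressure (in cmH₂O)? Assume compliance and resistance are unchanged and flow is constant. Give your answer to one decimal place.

Flow: 70 L/min ÷ 60 = 1.1667 L/s.
PIP = Vt/C + R·V̇ + PEEP (constant-flow equation of motion).
Only the elastic term changes: ΔPIP = ΔVt / C = (405 − 470) / 24.1 = -2.697 cmH2O.
Original PIP = 470/24.1 + 26.6×1.1667 + 5 = 55.536 cmH2O; new PIP = 55.536 + (-2.697) = 52.839 cmH2O.

52.8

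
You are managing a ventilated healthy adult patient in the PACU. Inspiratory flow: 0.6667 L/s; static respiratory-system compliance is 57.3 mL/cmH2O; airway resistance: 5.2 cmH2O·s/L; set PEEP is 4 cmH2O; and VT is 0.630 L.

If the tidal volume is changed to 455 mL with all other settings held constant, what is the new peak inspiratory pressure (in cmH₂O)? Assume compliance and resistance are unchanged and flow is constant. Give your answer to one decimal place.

PIP = Vt/C + R·V̇ + PEEP (constant-flow equation of motion).
Only the elastic term changes: ΔPIP = ΔVt / C = (455 − 630) / 57.3 = -3.054 cmH2O.
Original PIP = 630/57.3 + 5.2×0.6667 + 4 = 18.462 cmH2O; new PIP = 18.462 + (-3.054) = 15.408 cmH2O.

15.4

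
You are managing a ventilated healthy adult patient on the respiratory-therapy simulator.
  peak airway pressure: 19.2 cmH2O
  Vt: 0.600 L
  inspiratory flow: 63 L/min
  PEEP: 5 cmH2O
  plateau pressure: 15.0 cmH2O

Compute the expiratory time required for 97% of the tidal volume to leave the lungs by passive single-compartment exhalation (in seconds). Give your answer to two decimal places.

Flow: 63 L/min ÷ 60 = 1.05 L/s.
R = (PIP − Pplat)/V̇ = (19.2 − 15.0) / 1.05 = 4.2/1.05 = 4.0 cmH2O·s/L.
C = Vt/(Pplat − PEEP) = 600.0 / (15.0 − 5) = 600.0/10.0 = 60.0 mL/cmH2O.
τ = R × C = 4.0 × 0.06 L/cmH2O = 0.24 s.
t = −τ·ln(1 − 0.97) = −0.24·ln(0.03) = 0.8416 s.

0.84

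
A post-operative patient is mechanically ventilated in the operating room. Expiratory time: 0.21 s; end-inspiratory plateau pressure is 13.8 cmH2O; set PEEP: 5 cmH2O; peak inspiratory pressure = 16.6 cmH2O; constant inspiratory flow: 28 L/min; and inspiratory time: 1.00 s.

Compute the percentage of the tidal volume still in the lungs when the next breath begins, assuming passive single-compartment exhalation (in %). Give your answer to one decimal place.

51.7

Flow: 28 L/min ÷ 60 = 0.4667 L/s.
Vt = flow × Ti = 0.4667 L/s × 1.00 s × 1000 mL/L = 466.7 mL.
R = (PIP − Pplat)/V̇ = (16.6 − 13.8) / 0.4667 = 2.8/0.4667 = 6.0 cmH2O·s/L.
C = Vt/(Pplat − PEEP) = 466.7 / (13.8 − 5) = 466.7/8.8 = 53.034 mL/cmH2O.
τ = R × C = 6.0 × 0.05303 L/cmH2O = 0.3182 s.
Fraction remaining at end-expiration = e^(−Te/τ) = e^(−0.21/0.3182) = 0.5169 → 51.69%.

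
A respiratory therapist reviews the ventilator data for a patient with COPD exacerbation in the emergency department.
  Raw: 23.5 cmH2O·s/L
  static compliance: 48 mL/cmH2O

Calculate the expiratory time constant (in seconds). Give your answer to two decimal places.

1.13

τ = R × C = 23.5 × 48 mL/cmH2O = 23.5 × 0.048 L/cmH2O = 1.128 s.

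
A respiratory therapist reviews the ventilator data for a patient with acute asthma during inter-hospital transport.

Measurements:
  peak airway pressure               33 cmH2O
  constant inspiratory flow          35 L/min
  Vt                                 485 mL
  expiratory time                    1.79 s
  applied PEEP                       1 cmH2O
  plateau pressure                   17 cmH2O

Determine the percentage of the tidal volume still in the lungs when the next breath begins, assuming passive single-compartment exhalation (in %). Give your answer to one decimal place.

11.6

Flow: 35 L/min ÷ 60 = 0.5833 L/s.
R = (PIP − Pplat)/V̇ = (33 − 17) / 0.5833 = 16.0/0.5833 = 27.43 cmH2O·s/L.
C = Vt/(Pplat − PEEP) = 485.0 / (17 − 1) = 485.0/16.0 = 30.313 mL/cmH2O.
τ = R × C = 27.43 × 0.03031 L/cmH2O = 0.8314 s.
Fraction remaining at end-expiration = e^(−Te/τ) = e^(−1.79/0.8314) = 0.1161 → 11.61%.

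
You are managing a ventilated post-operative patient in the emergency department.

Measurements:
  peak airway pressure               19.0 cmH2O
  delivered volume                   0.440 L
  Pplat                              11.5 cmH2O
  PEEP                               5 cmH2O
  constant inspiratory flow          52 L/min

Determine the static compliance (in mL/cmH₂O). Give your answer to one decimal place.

Cstat = Vt / (Pplat − PEEP) = 440 / (11.5 − 5) = 440 / 6.5 = 67.692 mL/cmH2O.

67.7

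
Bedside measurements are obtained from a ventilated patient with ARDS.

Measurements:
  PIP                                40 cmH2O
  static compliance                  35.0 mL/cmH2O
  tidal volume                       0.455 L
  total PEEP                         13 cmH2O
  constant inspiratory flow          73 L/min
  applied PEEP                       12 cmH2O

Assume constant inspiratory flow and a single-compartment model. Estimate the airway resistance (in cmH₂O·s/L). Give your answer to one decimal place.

11.5

Flow: 73 L/min ÷ 60 = 1.2167 L/s.
Total PEEP = 13 cmH2O (set 12 + intrinsic 1); this is the baseline alveolar pressure.
Equation of motion (constant flow): PIP = Vt/C + R·V̇ + PEEP.
R·V̇ = PIP − Vt/C − PEEP = 40 − 455/35.0 − 13 = 40 − 13.0 − 13 = 14.0 cmH2O.
R = 14.0 / 1.2167 = 11.507 cmH2O·s/L.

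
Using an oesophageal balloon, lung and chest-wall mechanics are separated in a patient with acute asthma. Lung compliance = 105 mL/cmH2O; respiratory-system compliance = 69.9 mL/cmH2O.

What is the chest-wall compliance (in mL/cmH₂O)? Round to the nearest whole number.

209

1/Ccw = 1/Crs − 1/CL.
1/Ccw = 1/69.9 − 1/105 = 0.004782.
Ccw = 209.12 mL/cmH2O.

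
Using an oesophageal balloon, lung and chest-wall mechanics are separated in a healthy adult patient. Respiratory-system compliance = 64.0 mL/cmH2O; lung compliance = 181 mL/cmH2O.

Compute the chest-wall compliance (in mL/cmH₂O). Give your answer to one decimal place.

1/Ccw = 1/Crs − 1/CL.
1/Ccw = 1/64.0 − 1/181 = 0.0101.
Ccw = 99.01 mL/cmH2O.

99.0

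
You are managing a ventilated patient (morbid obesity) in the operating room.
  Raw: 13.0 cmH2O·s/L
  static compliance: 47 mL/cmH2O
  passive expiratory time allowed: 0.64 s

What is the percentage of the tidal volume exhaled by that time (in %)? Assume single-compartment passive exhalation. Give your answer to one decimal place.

64.9

τ = R × C = 13.0 × 47 mL/cmH2O = 13.0 × 0.047 L/cmH2O = 0.611 s.
Passive exhalation: V(t)/V₀ = e^(−t/τ) = e^(−0.64/0.611) = 0.3508.
Fraction exhaled = 1 − 0.3508 = 0.6492 → 64.92%.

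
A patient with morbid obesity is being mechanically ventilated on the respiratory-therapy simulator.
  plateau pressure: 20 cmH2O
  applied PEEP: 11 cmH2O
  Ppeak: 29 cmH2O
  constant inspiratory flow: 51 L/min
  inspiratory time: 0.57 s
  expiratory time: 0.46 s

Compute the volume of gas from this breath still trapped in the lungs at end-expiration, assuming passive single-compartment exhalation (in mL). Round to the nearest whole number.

216

Flow: 51 L/min ÷ 60 = 0.85 L/s.
Vt = flow × Ti = 0.85 L/s × 0.57 s × 1000 mL/L = 484.5 mL.
R = (PIP − Pplat)/V̇ = (29 − 20) / 0.85 = 9.0/0.85 = 10.588 cmH2O·s/L.
C = Vt/(Pplat − PEEP) = 484.5 / (20 − 11) = 484.5/9.0 = 53.833 mL/cmH2O.
τ = R × C = 10.588 × 0.05383 L/cmH2O = 0.57 s.
Fraction remaining = e^(−Te/τ) = e^(−0.46/0.57) = 0.4462.
Trapped volume = 484.5 × 0.4462 = 216.18 mL.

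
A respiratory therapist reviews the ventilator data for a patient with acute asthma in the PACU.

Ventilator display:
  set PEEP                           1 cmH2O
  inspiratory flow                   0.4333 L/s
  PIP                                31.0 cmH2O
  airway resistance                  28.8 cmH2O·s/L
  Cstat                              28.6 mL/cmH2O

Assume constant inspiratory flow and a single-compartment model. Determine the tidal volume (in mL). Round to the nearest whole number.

501

Equation of motion (constant flow): PIP = Vt/C + R·V̇ + PEEP.
Vt/C = PIP − R·V̇ − PEEP = 31.0 − 12.479 − 1 = 17.521 cmH2O.
Vt = C × 17.521 = 28.6 × 17.521 = 501.1 mL.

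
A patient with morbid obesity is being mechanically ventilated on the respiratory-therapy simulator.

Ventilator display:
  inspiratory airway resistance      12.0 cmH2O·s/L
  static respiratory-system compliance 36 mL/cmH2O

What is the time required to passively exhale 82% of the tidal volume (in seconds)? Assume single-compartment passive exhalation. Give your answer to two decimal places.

τ = R × C = 12.0 × 36 mL/cmH2O = 12.0 × 0.036 L/cmH2O = 0.432 s.
Exhaled fraction f = 1 − e^(−t/τ) → t = −τ·ln(1 − f) = −0.432·ln(0.18) = 0.7408 s.

0.74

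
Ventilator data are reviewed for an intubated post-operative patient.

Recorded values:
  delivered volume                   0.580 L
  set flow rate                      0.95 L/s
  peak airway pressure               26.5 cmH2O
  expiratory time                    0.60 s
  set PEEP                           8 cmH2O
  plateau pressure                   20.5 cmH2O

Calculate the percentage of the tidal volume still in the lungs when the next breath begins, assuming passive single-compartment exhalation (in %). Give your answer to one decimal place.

12.9

R = (PIP − Pplat)/V̇ = (26.5 − 20.5) / 0.95 = 6.0/0.95 = 6.316 cmH2O·s/L.
C = Vt/(Pplat − PEEP) = 580.0 / (20.5 − 8) = 580.0/12.5 = 46.4 mL/cmH2O.
τ = R × C = 6.316 × 0.0464 L/cmH2O = 0.2931 s.
Fraction remaining at end-expiration = e^(−Te/τ) = e^(−0.60/0.2931) = 0.1291 → 12.91%.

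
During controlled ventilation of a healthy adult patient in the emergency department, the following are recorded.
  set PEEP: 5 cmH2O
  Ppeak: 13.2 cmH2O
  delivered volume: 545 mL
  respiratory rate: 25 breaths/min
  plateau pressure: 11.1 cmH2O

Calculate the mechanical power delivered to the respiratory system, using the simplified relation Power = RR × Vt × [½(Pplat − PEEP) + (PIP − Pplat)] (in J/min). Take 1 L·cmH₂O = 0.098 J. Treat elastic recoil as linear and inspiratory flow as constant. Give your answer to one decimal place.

6.9

Per-breath work = Vt × [½(Pplat−PEEP) + (PIP−Pplat)] = 0.545 × [0.5×6.1 + 2.1] = 0.545 × 5.15 = 2.807 L·cmH2O.
Power = 25 × 2.807 = 70.175 L·cmH2O/min.
× 0.098 J/(L·cmH2O) → 6.877 J/min.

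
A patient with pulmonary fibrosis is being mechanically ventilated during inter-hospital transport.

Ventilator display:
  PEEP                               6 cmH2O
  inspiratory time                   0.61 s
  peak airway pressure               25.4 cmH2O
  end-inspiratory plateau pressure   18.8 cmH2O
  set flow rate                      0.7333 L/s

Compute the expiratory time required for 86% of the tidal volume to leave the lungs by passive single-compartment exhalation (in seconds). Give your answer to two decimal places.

Vt = flow × Ti = 0.7333 L/s × 0.61 s × 1000 mL/L = 447.31 mL.
R = (PIP − Pplat)/V̇ = (25.4 − 18.8) / 0.7333 = 6.6/0.7333 = 9.0 cmH2O·s/L.
C = Vt/(Pplat − PEEP) = 447.31 / (18.8 − 6) = 447.31/12.8 = 34.946 mL/cmH2O.
τ = R × C = 9.0 × 0.03495 L/cmH2O = 0.3146 s.
t = −τ·ln(1 − 0.86) = −0.3146·ln(0.14) = 0.6185 s.

0.62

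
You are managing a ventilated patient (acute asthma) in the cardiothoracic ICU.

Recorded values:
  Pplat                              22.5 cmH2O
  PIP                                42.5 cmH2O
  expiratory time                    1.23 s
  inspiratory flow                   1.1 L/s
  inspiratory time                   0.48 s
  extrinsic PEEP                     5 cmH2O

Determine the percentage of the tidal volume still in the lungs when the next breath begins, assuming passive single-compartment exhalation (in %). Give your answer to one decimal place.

Vt = flow × Ti = 1.1 L/s × 0.48 s × 1000 mL/L = 528.0 mL.
R = (PIP − Pplat)/V̇ = (42.5 − 22.5) / 1.1 = 20.0/1.1 = 18.182 cmH2O·s/L.
C = Vt/(Pplat − PEEP) = 528.0 / (22.5 − 5) = 528.0/17.5 = 30.171 mL/cmH2O.
τ = R × C = 18.182 × 0.03017 L/cmH2O = 0.5486 s.
Fraction remaining at end-expiration = e^(−Te/τ) = e^(−1.23/0.5486) = 0.1062 → 10.62%.

10.6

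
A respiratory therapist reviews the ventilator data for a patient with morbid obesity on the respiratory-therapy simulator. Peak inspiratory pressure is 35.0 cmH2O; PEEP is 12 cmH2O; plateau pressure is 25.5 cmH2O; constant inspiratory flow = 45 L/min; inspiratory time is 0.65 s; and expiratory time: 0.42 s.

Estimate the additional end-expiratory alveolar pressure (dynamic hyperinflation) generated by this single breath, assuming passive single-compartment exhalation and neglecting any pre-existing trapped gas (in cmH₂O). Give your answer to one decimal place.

Flow: 45 L/min ÷ 60 = 0.75 L/s.
Vt = flow × Ti = 0.75 L/s × 0.65 s × 1000 mL/L = 487.5 mL.
R = (PIP − Pplat)/V̇ = (35.0 − 25.5) / 0.75 = 9.5/0.75 = 12.667 cmH2O·s/L.
C = Vt/(Pplat − PEEP) = 487.5 / (25.5 − 12) = 487.5/13.5 = 36.111 mL/cmH2O.
τ = R × C = 12.667 × 0.03611 L/cmH2O = 0.4574 s.
Fraction remaining = e^(−Te/τ) = e^(−0.42/0.4574) = 0.3992; trapped volume = 487.5 × 0.3992 = 194.61 mL.
Additional alveolar pressure from trapping ≈ V_trapped / C = 194.61 / 36.111 = 5.389 cmH2O.

5.4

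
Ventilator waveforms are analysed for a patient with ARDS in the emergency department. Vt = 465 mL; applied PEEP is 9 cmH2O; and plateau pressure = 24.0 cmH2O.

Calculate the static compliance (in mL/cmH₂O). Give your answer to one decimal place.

31.0

Cstat = Vt / (Pplat − PEEP) = 465 / (24.0 − 9) = 465 / 15.0 = 31.0 mL/cmH2O.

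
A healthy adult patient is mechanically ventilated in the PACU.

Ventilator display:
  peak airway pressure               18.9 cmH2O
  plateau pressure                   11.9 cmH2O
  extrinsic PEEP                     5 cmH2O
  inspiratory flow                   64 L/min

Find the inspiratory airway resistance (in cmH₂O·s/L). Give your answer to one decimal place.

6.6

Flow: 64 L/min ÷ 60 = 1.0667 L/s.
Raw = (PIP − Pplat) / flow = (18.9 − 11.9) / 1.0667 = 7.0 / 1.0667 = 6.562 cmH2O·s/L.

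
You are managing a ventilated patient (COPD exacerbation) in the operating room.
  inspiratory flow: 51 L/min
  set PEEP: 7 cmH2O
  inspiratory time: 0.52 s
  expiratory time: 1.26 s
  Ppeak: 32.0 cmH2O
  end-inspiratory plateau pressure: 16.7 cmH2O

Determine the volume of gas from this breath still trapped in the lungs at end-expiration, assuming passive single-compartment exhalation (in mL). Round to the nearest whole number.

95

Flow: 51 L/min ÷ 60 = 0.85 L/s.
Vt = flow × Ti = 0.85 L/s × 0.52 s × 1000 mL/L = 442.0 mL.
R = (PIP − Pplat)/V̇ = (32.0 − 16.7) / 0.85 = 15.3/0.85 = 18.0 cmH2O·s/L.
C = Vt/(Pplat − PEEP) = 442.0 / (16.7 − 7) = 442.0/9.7 = 45.567 mL/cmH2O.
τ = R × C = 18.0 × 0.04557 L/cmH2O = 0.8203 s.
Fraction remaining = e^(−Te/τ) = e^(−1.26/0.8203) = 0.2152.
Trapped volume = 442.0 × 0.2152 = 95.118 mL.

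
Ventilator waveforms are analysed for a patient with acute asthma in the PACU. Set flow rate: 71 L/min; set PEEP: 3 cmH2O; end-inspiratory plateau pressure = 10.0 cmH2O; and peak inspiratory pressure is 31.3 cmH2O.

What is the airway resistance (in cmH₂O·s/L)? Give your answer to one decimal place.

18.0

Flow: 71 L/min ÷ 60 = 1.1833 L/s.
Raw = (PIP − Pplat) / flow = (31.3 − 10.0) / 1.1833 = 21.3 / 1.1833 = 18.001 cmH2O·s/L.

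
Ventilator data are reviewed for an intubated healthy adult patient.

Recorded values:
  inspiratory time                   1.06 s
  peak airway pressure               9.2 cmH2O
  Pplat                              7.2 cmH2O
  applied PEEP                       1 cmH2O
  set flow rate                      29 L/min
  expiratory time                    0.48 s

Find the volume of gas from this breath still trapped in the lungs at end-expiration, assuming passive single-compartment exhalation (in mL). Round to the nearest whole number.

126

Flow: 29 L/min ÷ 60 = 0.4833 L/s.
Vt = flow × Ti = 0.4833 L/s × 1.06 s × 1000 mL/L = 512.3 mL.
R = (PIP − Pplat)/V̇ = (9.2 − 7.2) / 0.4833 = 2.0/0.4833 = 4.138 cmH2O·s/L.
C = Vt/(Pplat − PEEP) = 512.3 / (7.2 − 1) = 512.3/6.2 = 82.629 mL/cmH2O.
τ = R × C = 4.138 × 0.08263 L/cmH2O = 0.3419 s.
Fraction remaining = e^(−Te/τ) = e^(−0.48/0.3419) = 0.2456.
Trapped volume = 512.3 × 0.2456 = 125.82 mL.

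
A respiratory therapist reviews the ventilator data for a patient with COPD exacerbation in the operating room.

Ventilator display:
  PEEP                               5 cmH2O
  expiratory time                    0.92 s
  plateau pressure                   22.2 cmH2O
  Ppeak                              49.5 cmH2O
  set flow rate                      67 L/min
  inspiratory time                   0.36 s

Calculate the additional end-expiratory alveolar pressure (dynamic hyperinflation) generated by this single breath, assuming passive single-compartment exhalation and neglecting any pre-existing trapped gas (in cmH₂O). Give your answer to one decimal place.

Flow: 67 L/min ÷ 60 = 1.1167 L/s.
Vt = flow × Ti = 1.1167 L/s × 0.36 s × 1000 mL/L = 402.01 mL.
R = (PIP − Pplat)/V̇ = (49.5 − 22.2) / 1.1167 = 27.3/1.1167 = 24.447 cmH2O·s/L.
C = Vt/(Pplat − PEEP) = 402.01 / (22.2 − 5) = 402.01/17.2 = 23.373 mL/cmH2O.
τ = R × C = 24.447 × 0.02337 L/cmH2O = 0.5713 s.
Fraction remaining = e^(−Te/τ) = e^(−0.92/0.5713) = 0.1998; trapped volume = 402.01 × 0.1998 = 80.322 mL.
Additional alveolar pressure from trapping ≈ V_trapped / C = 80.322 / 23.373 = 3.437 cmH2O.

3.4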